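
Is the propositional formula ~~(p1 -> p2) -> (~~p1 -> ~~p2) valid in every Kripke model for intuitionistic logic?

This is the distribution of double negation over implication, which is intuitionistically derivable.
Assume ~~(p1 -> p2) and ~~p1; suppose ~p2. Then p1 -> p2 would give ~p1 (by contraposition), contradicting ~~p1; so ~(p1 -> p2), contradicting ~~(p1 -> p2). Hence ~~p2.

Yes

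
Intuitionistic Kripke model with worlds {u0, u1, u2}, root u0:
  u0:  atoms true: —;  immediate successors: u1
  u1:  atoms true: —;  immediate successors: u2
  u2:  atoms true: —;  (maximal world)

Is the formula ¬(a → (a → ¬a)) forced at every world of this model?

Not every world: u0 ⊮ ¬(a → (a → ¬a)).
u0 ⊮ ¬(a → (a → ¬a)) since u0 is accessible from u0 and u0 ⊩ a → (a → ¬a).
u0 ⊩ a → (a → ¬a) vacuously: no world accessible from u0 forces the antecedent a.

No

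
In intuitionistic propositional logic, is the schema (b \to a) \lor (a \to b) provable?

No

This is the Gödel–Dummett linearity axiom, which is not intuitionistically valid.
A Kripke countermodel: worlds u, v, w; order generated by u \le v, u \le w; atoms true at each world — u:{}; v:{b}; w:{a}.
u \nVdash (b \to a) \lor (a \to b): neither disjunct is forced at u.
u \nVdash b \to a: at the accessible world v, v \Vdash b but v \nVdash a.
v lacks atom a, so v \nVdash a.
So the root u does not force the formula.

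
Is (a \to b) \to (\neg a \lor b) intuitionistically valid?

No

This is the material-implication-as-disjunction principle, which is not intuitionistically valid.
A Kripke countermodel: worlds u0, u1; order generated by u0 \le u1; atoms true at each world — u0:{}; u1:{a,b}.
u0 \nVdash (a \to b) \to (\neg a \lor b): already at u0 itself, u0 \Vdash a \to b but u0 \nVdash \neg a \lor b.
u0 \nVdash \neg a \lor b: neither disjunct is forced at u0.
u0 \nVdash \neg a since u1 is accessible from u0 and u1 \Vdash a.
So the root u0 does not force the formula.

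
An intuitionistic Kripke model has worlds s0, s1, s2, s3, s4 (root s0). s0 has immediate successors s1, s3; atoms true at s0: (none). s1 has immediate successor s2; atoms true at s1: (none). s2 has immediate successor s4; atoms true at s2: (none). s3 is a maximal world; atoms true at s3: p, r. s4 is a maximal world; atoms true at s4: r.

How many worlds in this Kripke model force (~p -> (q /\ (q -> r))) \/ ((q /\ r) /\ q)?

1

s0: does not force it — s0 ||-/- (~p -> (q /\ (q -> r))) \/ ((q /\ r) /\ q): neither disjunct is forced at s0.
s1: does not force it — s1 ||-/- (~p -> (q /\ (q -> r))) \/ ((q /\ r) /\ q): neither disjunct is forced at s1.
s2: does not force it.
s3: forces it.
s4: does not force it.
Worlds forcing the formula: {s3}.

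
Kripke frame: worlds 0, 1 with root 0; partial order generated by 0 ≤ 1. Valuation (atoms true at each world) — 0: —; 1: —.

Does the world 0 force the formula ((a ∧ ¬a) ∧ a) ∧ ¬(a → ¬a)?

0 ⊮ ((a ∧ ¬a) ∧ a) ∧ ¬(a → ¬a) since 0 fails (a ∧ ¬a) ∧ a.

No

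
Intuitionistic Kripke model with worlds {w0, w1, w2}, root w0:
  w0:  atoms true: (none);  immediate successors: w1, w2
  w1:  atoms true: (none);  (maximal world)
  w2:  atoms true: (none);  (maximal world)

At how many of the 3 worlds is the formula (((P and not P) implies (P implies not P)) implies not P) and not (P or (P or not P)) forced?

0

w0: does not force it — w0 does not force (((P and not P) implies (P implies not P)) implies not P) and not (P or (P or not P)) since w0 fails not (P or (P or not P)).
w1: does not force it — w1 does not force (((P and not P) implies (P implies not P)) implies not P) and not (P or (P or not P)) since w1 fails not (P or (P or not P)).
w2: does not force it.
Worlds forcing the formula: { }.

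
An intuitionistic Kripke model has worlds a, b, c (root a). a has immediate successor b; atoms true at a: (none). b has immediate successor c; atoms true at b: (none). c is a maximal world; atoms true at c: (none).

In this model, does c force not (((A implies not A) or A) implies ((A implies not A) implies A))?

c forces not (((A implies not A) or A) implies ((A implies not A) implies A)): no world accessible from c forces ((A implies not A) or A) implies ((A implies not A) implies A).

Yes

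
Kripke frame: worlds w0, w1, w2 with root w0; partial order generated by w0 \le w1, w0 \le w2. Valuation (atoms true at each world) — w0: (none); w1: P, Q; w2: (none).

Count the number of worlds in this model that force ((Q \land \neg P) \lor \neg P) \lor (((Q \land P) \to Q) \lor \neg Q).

3

w0: forces it.
w1: forces it.
w2: forces it.
Worlds forcing the formula: {w0, w1, w2}.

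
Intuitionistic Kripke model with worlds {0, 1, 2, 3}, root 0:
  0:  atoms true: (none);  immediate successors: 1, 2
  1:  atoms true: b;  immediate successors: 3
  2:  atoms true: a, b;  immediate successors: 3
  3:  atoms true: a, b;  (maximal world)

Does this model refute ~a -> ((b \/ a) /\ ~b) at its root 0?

0 ||- ~a -> ((b \/ a) /\ ~b) vacuously: no world accessible from 0 forces the antecedent ~a.
So the root 0 forces ~a -> ((b \/ a) /\ ~b); the model is not a countermodel.

No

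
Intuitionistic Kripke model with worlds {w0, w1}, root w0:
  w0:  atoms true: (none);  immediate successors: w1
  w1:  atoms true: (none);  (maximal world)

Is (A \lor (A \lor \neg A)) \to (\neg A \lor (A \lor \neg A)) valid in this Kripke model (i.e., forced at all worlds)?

Yes

w0 \Vdash (A \lor (A \lor \neg A)) \to (\neg A \lor (A \lor \neg A)): every world accessible from w0 that forces A \lor (A \lor \neg A) (namely w0, w1) also forces \neg A \lor (A \lor \neg A).
Since the root w0 forces (A \lor (A \lor \neg A)) \to (\neg A \lor (A \lor \neg A)) and forcing is persistent (monotone upward), every world forces it.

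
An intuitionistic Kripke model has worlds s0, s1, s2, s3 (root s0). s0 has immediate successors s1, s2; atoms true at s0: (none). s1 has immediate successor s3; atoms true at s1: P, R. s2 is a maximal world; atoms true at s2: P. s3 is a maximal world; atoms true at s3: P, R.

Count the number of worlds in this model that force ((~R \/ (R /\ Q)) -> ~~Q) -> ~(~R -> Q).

1

s0: does not force it — s0 ||-/- ((~R \/ (R /\ Q)) -> ~~Q) -> ~(~R -> Q): at the accessible world s1, s1 ||- (~R \/ (R /\ Q)) -> ~~Q but s1 ||-/- ~(~R -> Q).
s1: does not force it — s1 ||-/- ((~R \/ (R /\ Q)) -> ~~Q) -> ~(~R -> Q): already at s1 itself, s1 ||- (~R \/ (R /\ Q)) -> ~~Q but s1 ||-/- ~(~R -> Q).
s2: forces it.
s3: does not force it — s3 ||-/- ((~R \/ (R /\ Q)) -> ~~Q) -> ~(~R -> Q): already at s3 itself, s3 ||- (~R \/ (R /\ Q)) -> ~~Q but s3 ||-/- ~(~R -> Q).
Worlds forcing the formula: {s2}.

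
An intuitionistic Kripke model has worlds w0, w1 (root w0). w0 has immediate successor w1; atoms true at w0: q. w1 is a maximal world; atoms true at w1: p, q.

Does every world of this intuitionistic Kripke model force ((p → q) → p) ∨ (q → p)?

No

Not every world: w0 ⊮ ((p → q) → p) ∨ (q → p).
w0 ⊮ ((p → q) → p) ∨ (q → p): neither disjunct is forced at w0.
w0 ⊮ (p → q) → p: already at w0 itself, w0 ⊩ p → q but w0 ⊮ p.
w0 lacks atom p, so w0 ⊮ p.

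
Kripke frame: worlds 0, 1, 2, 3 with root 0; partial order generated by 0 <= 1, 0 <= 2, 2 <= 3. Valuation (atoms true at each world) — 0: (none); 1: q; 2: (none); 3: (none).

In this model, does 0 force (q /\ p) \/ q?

No

0 ||-/- (q /\ p) \/ q: neither disjunct is forced at 0.
0 ||-/- q /\ p since 0 fails q.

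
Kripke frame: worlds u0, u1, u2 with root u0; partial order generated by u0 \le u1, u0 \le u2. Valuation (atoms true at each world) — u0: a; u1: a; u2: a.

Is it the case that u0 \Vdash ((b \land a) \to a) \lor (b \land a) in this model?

u0 \Vdash ((b \land a) \to a) \lor (b \land a) via the disjunct (b \land a) \to a.

Yes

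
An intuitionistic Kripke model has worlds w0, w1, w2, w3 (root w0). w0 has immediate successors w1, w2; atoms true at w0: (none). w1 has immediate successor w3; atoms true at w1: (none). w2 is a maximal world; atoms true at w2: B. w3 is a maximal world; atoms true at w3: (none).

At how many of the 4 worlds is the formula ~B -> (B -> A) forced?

4

w0: forces it.
w1: forces it.
w2: forces it.
w3: forces it.
Worlds forcing the formula: {w0, w1, w2, w3}.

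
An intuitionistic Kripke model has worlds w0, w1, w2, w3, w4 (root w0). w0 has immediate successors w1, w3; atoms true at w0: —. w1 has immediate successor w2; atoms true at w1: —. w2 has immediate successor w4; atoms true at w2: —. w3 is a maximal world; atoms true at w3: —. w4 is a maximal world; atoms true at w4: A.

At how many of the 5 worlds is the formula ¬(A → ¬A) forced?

w0: does not force it — w0 ⊮ ¬(A → ¬A) since w3 is accessible from w0 and w3 ⊩ A → ¬A.
w1: forces it.
w2: forces it.
w3: does not force it.
w4: forces it.
Worlds forcing the formula: {w1, w2, w4}.

3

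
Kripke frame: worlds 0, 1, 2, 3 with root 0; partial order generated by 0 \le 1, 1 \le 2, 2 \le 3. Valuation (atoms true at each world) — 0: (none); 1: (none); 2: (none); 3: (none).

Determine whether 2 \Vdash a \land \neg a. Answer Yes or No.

No

2 \nVdash a \land \neg a since 2 fails a.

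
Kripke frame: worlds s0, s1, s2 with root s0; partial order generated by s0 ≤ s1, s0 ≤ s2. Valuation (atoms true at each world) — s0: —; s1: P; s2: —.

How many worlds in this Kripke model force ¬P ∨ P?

2

s0: does not force it — s0 ⊮ ¬P ∨ P: neither disjunct is forced at s0.
s1: forces it.
s2: forces it.
Worlds forcing the formula: {s1, s2}.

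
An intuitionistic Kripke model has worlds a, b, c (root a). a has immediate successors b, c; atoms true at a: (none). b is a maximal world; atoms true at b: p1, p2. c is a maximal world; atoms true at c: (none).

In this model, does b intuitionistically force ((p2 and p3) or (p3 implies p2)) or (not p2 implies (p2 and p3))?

b forces ((p2 and p3) or (p3 implies p2)) or (not p2 implies (p2 and p3)) via the disjunct (p2 and p3) or (p3 implies p2).

Yes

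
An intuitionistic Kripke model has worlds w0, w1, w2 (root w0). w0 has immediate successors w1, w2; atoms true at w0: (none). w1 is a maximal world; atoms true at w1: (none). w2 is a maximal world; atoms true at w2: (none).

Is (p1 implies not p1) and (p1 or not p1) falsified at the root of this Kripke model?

No

w0 forces (p1 implies not p1) and (p1 or not p1) since w0 forces both conjuncts.
So the root w0 forces (p1 implies not p1) and (p1 or not p1); the model is not a countermodel.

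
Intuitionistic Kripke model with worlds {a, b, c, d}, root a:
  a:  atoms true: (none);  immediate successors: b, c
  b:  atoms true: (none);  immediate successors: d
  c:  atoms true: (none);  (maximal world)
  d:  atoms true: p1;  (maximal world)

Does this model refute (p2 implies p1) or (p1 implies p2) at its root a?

No

a forces (p2 implies p1) or (p1 implies p2) via the disjunct p2 implies p1.
So the root a forces (p2 implies p1) or (p1 implies p2); the model is not a countermodel.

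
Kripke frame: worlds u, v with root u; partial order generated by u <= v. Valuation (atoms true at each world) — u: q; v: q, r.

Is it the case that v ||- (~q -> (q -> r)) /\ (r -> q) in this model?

v ||- (~q -> (q -> r)) /\ (r -> q) since v forces both conjuncts.

Yes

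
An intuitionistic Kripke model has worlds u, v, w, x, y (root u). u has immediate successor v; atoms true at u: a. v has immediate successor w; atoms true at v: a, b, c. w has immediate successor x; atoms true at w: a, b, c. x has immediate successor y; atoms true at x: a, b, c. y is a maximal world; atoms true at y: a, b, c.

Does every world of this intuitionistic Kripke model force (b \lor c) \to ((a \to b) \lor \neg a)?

u \Vdash (b \lor c) \to ((a \to b) \lor \neg a): every world accessible from u that forces b \lor c (namely v, w, x, y) also forces (a \to b) \lor \neg a.
Since the root u forces (b \lor c) \to ((a \to b) \lor \neg a) and forcing is persistent (monotone upward), every world forces it.

Yes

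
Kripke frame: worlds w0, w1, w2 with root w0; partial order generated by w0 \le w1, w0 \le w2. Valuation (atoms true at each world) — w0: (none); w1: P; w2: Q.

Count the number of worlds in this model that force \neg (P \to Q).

w0: does not force it — w0 \nVdash \neg (P \to Q) since w2 is accessible from w0 and w2 \Vdash P \to Q.
w1: forces it.
w2: does not force it — w2 \nVdash \neg (P \to Q) since w2 is accessible from w2 and w2 \Vdash P \to Q.
Worlds forcing the formula: {w1}.

1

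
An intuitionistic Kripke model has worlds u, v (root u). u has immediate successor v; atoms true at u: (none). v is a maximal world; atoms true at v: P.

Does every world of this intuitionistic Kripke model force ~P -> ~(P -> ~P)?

u ||- ~P -> ~(P -> ~P) vacuously: no world accessible from u forces the antecedent ~P.
Since the root u forces ~P -> ~(P -> ~P) and forcing is persistent (monotone upward), every world forces it.

Yes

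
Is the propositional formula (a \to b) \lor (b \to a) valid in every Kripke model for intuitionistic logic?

This is the Gödel–Dummett linearity axiom, which is not intuitionistically valid.
A Kripke countermodel: worlds u, v, w; order generated by u \le v, u \le w; atoms true at each world — u:{}; v:{a}; w:{b}.
u \nVdash (a \to b) \lor (b \to a): neither disjunct is forced at u.
u \nVdash a \to b: at the accessible world v, v \Vdash a but v \nVdash b.
v lacks atom b, so v \nVdash b.
So the root u does not force the formula.

No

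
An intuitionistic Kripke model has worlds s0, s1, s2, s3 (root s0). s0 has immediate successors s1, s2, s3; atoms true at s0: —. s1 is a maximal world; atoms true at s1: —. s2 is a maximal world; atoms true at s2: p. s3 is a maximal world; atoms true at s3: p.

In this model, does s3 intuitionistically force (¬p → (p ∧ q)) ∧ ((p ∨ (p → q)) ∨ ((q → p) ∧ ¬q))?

s3 ⊩ (¬p → (p ∧ q)) ∧ ((p ∨ (p → q)) ∨ ((q → p) ∧ ¬q)) since s3 forces both conjuncts.

Yes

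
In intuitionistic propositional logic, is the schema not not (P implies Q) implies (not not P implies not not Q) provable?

Yes

This is the distribution of double negation over implication, which is intuitionistically derivable.
Assume not not (P implies Q) and not not P; suppose not Q. Then P implies Q would give not P (by contraposition), contradicting not not P; so not (P implies Q), contradicting not not (P implies Q). Hence not not Q.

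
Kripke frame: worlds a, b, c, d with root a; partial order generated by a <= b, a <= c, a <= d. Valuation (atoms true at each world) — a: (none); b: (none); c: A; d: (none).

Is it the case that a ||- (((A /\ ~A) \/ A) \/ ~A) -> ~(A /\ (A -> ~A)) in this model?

a ||- (((A /\ ~A) \/ A) \/ ~A) -> ~(A /\ (A -> ~A)): every world accessible from a that forces ((A /\ ~A) \/ A) \/ ~A (namely b, c, d) also forces ~(A /\ (A -> ~A)).

Yes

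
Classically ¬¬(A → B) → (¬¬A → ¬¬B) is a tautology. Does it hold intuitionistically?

Yes

This is the distribution of double negation over implication, which is intuitionistically derivable.
Assume ¬¬(A → B) and ¬¬A; suppose ¬B. Then A → B would give ¬A (by contraposition), contradicting ¬¬A; so ¬(A → B), contradicting ¬¬(A → B). Hence ¬¬B.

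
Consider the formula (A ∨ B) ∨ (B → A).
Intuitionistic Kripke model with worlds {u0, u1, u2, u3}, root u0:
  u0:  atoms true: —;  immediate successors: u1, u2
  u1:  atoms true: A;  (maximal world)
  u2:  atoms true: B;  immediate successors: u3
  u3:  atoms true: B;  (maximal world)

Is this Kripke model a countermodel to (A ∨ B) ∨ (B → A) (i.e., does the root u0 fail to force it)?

Yes

u0 ⊮ (A ∨ B) ∨ (B → A): neither disjunct is forced at u0.
u0 ⊮ A ∨ B: neither disjunct is forced at u0.
u0 lacks atom A, so u0 ⊮ A.
So the root u0 does not force (A ∨ B) ∨ (B → A); the model is a countermodel.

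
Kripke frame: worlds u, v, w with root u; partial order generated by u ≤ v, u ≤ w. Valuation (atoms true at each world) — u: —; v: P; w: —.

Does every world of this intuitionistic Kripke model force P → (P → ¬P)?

No

Not every world: u ⊮ P → (P → ¬P).
u ⊮ P → (P → ¬P): at the accessible world v, v ⊩ P but v ⊮ P → ¬P.
v ⊮ P → ¬P: already at v itself, v ⊩ P but v ⊮ ¬P.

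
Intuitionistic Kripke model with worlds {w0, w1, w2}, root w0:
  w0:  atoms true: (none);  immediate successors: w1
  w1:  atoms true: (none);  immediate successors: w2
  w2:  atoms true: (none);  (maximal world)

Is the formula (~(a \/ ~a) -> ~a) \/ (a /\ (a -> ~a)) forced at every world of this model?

Yes

w0 ||- (~(a \/ ~a) -> ~a) \/ (a /\ (a -> ~a)) via the disjunct ~(a \/ ~a) -> ~a.
Since the root w0 forces (~(a \/ ~a) -> ~a) \/ (a /\ (a -> ~a)) and forcing is persistent (monotone upward), every world forces it.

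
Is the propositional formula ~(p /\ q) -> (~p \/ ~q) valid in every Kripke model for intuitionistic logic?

No

This is the constructively invalid direction of De Morgan's law for conjunction, which is not intuitionistically valid.
A Kripke countermodel: worlds u0, u1, u2; order generated by u0 <= u1, u0 <= u2; atoms true at each world — u0:{}; u1:{p}; u2:{q}.
u0 ||-/- ~(p /\ q) -> (~p \/ ~q): already at u0 itself, u0 ||- ~(p /\ q) but u0 ||-/- ~p \/ ~q.
u0 ||-/- ~p \/ ~q: neither disjunct is forced at u0.
u0 ||-/- ~p since u1 is accessible from u0 and u1 ||- p.
So the root u0 does not force the formula.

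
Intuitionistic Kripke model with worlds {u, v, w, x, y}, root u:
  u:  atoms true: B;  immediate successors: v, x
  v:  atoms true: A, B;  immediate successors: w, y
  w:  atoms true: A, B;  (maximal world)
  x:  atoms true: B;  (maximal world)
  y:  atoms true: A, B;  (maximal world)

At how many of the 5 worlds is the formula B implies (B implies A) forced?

3

u: does not force it — u does not force B implies (B implies A): already at u itself, u forces B but u does not force B implies A.
v: forces it.
w: forces it.
x: does not force it — x does not force B implies (B implies A): already at x itself, x forces B but x does not force B implies A.
y: forces it.
Worlds forcing the formula: {v, w, y}.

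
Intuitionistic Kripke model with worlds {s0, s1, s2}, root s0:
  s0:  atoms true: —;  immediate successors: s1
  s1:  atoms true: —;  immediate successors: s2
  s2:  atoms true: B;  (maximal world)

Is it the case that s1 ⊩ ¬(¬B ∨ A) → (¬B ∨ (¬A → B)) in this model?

No

s1 ⊮ ¬(¬B ∨ A) → (¬B ∨ (¬A → B)): already at s1 itself, s1 ⊩ ¬(¬B ∨ A) but s1 ⊮ ¬B ∨ (¬A → B).
s1 ⊮ ¬B ∨ (¬A → B): neither disjunct is forced at s1.
s1 ⊮ ¬B since s2 is accessible from s1 and s2 ⊩ B.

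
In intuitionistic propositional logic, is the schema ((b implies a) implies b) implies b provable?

No

This is Peirce's law, which is not intuitionistically valid.
A Kripke countermodel: worlds w0, w1; order generated by w0 <= w1; atoms true at each world — w0:{}; w1:{b}.
w0 does not force ((b implies a) implies b) implies b: already at w0 itself, w0 forces (b implies a) implies b but w0 does not force b.
w0 lacks atom b, so w0 does not force b.
So the root w0 does not force the formula.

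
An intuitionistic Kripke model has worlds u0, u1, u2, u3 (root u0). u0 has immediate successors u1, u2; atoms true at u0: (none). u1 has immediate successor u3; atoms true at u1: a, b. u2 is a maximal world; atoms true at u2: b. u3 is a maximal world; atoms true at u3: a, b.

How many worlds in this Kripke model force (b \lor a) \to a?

2

u0: does not force it — u0 \nVdash (b \lor a) \to a: at the accessible world u2, u2 \Vdash b \lor a but u2 \nVdash a.
u1: forces it.
u2: does not force it — u2 \nVdash (b \lor a) \to a: already at u2 itself, u2 \Vdash b \lor a but u2 \nVdash a.
u3: forces it.
Worlds forcing the formula: {u1, u3}.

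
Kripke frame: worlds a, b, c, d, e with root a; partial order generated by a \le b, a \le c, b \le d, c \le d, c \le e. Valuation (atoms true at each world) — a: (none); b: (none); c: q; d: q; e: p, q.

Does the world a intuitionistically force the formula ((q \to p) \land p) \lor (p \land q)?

No

a \nVdash ((q \to p) \land p) \lor (p \land q): neither disjunct is forced at a.
a \nVdash (q \to p) \land p since a fails q \to p.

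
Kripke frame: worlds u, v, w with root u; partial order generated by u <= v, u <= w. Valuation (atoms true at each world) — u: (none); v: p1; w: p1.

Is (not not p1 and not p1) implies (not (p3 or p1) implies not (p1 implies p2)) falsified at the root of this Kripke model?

u forces (not not p1 and not p1) implies (not (p3 or p1) implies not (p1 implies p2)) vacuously: no world accessible from u forces the antecedent not not p1 and not p1.
So the root u forces (not not p1 and not p1) implies (not (p3 or p1) implies not (p1 implies p2)); the model is not a countermodel.

No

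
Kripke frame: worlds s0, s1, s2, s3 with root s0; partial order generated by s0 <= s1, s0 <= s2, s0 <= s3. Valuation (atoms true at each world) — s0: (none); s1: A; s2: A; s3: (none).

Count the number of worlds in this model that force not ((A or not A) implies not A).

2

s0: does not force it — s0 does not force not ((A or not A) implies not A) since s3 is accessible from s0 and s3 forces (A or not A) implies not A.
s1: forces it.
s2: forces it.
s3: does not force it.
Worlds forcing the formula: {s1, s2}.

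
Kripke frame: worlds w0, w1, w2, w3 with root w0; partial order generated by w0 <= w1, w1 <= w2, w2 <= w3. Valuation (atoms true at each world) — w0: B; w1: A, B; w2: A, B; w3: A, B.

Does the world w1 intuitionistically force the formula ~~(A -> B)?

Yes

w1 ||- ~~(A -> B): no world accessible from w1 forces ~(A -> B).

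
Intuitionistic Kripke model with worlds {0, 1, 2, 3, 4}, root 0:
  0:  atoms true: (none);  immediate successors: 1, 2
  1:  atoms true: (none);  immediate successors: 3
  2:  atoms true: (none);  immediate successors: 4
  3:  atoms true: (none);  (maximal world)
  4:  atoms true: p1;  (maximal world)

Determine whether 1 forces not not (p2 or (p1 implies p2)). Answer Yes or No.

1 forces not not (p2 or (p1 implies p2)): no world accessible from 1 forces not (p2 or (p1 implies p2)).

Yes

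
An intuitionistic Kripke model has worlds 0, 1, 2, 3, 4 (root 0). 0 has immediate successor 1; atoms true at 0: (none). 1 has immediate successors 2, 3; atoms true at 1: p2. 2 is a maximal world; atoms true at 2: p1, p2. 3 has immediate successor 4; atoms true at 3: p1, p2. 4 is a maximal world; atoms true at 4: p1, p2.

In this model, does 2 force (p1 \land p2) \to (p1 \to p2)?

2 \Vdash (p1 \land p2) \to (p1 \to p2): every world accessible from 2 that forces p1 \land p2 (namely 2) also forces p1 \to p2.

Yes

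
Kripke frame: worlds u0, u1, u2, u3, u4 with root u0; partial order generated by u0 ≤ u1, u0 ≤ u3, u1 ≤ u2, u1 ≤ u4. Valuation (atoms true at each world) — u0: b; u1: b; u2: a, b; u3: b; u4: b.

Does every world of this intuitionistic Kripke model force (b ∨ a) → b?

Yes

u0 ⊩ (b ∨ a) → b: every world accessible from u0 that forces b ∨ a (namely u0, u1, u2, u3, u4) also forces b.
Since the root u0 forces (b ∨ a) → b and forcing is persistent (monotone upward), every world forces it.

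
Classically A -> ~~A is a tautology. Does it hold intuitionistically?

Yes

This is double-negation introduction, which is intuitionistically derivable.
If a world forces A then every accessible world forces A (persistence), so none forces ~A; hence ~~A.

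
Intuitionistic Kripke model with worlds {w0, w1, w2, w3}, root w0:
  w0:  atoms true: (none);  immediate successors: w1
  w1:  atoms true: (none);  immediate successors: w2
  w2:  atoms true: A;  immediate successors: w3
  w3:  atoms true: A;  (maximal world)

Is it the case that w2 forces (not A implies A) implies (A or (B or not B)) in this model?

w2 forces (not A implies A) implies (A or (B or not B)): every world accessible from w2 that forces not A implies A (namely w2, w3) also forces A or (B or not B).

Yes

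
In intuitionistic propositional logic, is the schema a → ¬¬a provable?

Yes

This is double-negation introduction, which is intuitionistically derivable.
If a world forces a then every accessible world forces a (persistence), so none forces ¬a; hence ¬¬a.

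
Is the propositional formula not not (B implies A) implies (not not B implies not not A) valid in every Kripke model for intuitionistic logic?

This is the distribution of double negation over implication, which is intuitionistically derivable.
Assume not not (B implies A) and not not B; suppose not A. Then B implies A would give not B (by contraposition), contradicting not not B; so not (B implies A), contradicting not not (B implies A). Hence not not A.

Yes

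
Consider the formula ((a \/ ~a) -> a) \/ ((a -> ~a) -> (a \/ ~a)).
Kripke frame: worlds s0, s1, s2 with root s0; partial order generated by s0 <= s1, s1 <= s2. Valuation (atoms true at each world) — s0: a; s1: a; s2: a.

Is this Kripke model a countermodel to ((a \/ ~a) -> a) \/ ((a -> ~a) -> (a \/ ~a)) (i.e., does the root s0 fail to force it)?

No

s0 ||- ((a \/ ~a) -> a) \/ ((a -> ~a) -> (a \/ ~a)) via the disjunct (a \/ ~a) -> a.
So the root s0 forces ((a \/ ~a) -> a) \/ ((a -> ~a) -> (a \/ ~a)); the model is not a countermodel.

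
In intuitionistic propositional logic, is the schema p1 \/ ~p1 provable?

No

This is the law of excluded middle, which is not intuitionistically valid.
A Kripke countermodel: worlds a, b; order generated by a <= b; atoms true at each world — a:{}; b:{p1}.
a ||-/- p1 \/ ~p1: neither disjunct is forced at a.
a lacks atom p1, so a ||-/- p1.
So the root a does not force the formula.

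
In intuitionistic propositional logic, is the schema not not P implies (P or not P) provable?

No

This is a variant of double-negation elimination (deriving excluded middle from double negation), which is not intuitionistically valid.
A Kripke countermodel: worlds w0, w1; order generated by w0 <= w1; atoms true at each world — w0:{}; w1:{P}.
w0 does not force not not P implies (P or not P): already at w0 itself, w0 forces not not P but w0 does not force P or not P.
w0 does not force P or not P: neither disjunct is forced at w0.
w0 lacks atom P, so w0 does not force P.
So the root w0 does not force the formula.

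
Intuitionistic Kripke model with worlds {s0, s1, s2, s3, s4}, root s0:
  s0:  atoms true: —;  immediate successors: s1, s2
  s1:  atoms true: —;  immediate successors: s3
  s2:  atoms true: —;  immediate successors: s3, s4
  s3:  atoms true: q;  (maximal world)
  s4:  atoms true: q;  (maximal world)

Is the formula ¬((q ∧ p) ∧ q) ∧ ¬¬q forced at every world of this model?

s0 ⊩ ¬((q ∧ p) ∧ q) ∧ ¬¬q since s0 forces both conjuncts.
Since the root s0 forces ¬((q ∧ p) ∧ q) ∧ ¬¬q and forcing is persistent (monotone upward), every world forces it.

Yes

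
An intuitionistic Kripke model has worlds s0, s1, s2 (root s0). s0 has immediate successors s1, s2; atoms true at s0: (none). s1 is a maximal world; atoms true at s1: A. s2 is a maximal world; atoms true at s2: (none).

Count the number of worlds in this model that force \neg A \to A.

1

s0: does not force it — s0 \nVdash \neg A \to A: at the accessible world s2, s2 \Vdash \neg A but s2 \nVdash A.
s1: forces it.
s2: does not force it — s2 \nVdash \neg A \to A: already at s2 itself, s2 \Vdash \neg A but s2 \nVdash A.
Worlds forcing the formula: {s1}.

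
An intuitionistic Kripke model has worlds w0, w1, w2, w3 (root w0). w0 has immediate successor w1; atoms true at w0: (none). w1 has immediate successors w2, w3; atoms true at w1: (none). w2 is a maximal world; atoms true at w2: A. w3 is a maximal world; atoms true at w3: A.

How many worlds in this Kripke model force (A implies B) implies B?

w0: forces it.
w1: forces it.
w2: forces it.
w3: forces it.
Worlds forcing the formula: {w0, w1, w2, w3}.

4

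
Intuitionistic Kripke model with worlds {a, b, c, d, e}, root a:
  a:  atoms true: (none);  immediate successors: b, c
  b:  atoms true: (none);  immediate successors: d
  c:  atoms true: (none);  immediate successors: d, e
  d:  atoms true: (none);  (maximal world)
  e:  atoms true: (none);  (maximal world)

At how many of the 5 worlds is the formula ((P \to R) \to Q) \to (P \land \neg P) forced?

5

a: forces it.
b: forces it.
c: forces it.
d: forces it.
e: forces it.
Worlds forcing the formula: {a, b, c, d, e}.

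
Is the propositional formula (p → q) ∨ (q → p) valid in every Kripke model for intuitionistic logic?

No

This is the Gödel–Dummett linearity axiom, which is not intuitionistically valid.
A Kripke countermodel: worlds a, b, c; order generated by a ≤ b, a ≤ c; atoms true at each world — a:{}; b:{p}; c:{q}.
a ⊮ (p → q) ∨ (q → p): neither disjunct is forced at a.
a ⊮ p → q: at the accessible world b, b ⊩ p but b ⊮ q.
b lacks atom q, so b ⊮ q.
So the root a does not force the formula.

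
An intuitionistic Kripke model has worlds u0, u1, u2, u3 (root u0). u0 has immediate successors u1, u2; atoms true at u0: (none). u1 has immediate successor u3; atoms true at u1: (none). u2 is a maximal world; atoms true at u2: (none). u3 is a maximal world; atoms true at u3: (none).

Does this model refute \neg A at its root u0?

u0 \Vdash \neg A: no world accessible from u0 forces A.
So the root u0 forces \neg A; the model is not a countermodel.

No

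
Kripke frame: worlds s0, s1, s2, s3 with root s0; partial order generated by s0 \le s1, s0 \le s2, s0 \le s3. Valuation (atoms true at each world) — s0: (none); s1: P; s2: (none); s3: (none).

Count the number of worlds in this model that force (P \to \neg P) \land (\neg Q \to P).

s0: does not force it — s0 \nVdash (P \to \neg P) \land (\neg Q \to P) since s0 fails P \to \neg P.
s1: does not force it — s1 \nVdash (P \to \neg P) \land (\neg Q \to P) since s1 fails P \to \neg P.
s2: does not force it.
s3: does not force it.
Worlds forcing the formula: { }.

0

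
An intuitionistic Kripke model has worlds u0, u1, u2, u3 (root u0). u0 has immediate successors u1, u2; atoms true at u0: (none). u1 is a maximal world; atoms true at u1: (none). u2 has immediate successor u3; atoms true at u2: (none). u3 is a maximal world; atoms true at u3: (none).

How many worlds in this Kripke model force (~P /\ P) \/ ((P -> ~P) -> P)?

u0: does not force it — u0 ||-/- (~P /\ P) \/ ((P -> ~P) -> P): neither disjunct is forced at u0.
u1: does not force it — u1 ||-/- (~P /\ P) \/ ((P -> ~P) -> P): neither disjunct is forced at u1.
u2: does not force it.
u3: does not force it.
Worlds forcing the formula: { }.

0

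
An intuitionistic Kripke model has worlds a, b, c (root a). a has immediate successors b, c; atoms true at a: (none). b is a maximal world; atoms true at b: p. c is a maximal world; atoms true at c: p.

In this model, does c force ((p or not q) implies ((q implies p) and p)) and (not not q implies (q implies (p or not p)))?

Yes

c forces ((p or not q) implies ((q implies p) and p)) and (not not q implies (q implies (p or not p))) since c forces both conjuncts.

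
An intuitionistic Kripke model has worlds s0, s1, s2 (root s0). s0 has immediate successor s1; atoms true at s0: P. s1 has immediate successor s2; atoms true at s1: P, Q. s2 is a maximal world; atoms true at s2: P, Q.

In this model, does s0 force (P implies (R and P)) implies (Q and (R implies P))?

s0 forces (P implies (R and P)) implies (Q and (R implies P)) vacuously: no world accessible from s0 forces the antecedent P implies (R and P).

Yes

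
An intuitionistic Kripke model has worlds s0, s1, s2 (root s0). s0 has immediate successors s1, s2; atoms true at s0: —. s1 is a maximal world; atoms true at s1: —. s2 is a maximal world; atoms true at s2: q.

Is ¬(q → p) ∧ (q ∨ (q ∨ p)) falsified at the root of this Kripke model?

s0 ⊮ ¬(q → p) ∧ (q ∨ (q ∨ p)) since s0 fails ¬(q → p).
So the root s0 does not force ¬(q → p) ∧ (q ∨ (q ∨ p)); the model is a countermodel.

Yes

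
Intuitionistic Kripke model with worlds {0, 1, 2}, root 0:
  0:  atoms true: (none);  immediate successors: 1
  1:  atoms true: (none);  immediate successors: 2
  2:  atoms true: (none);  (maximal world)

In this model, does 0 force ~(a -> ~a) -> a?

Yes

0 ||- ~(a -> ~a) -> a vacuously: no world accessible from 0 forces the antecedent ~(a -> ~a).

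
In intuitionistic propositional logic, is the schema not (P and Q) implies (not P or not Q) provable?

No

This is the constructively invalid direction of De Morgan's law for conjunction, which is not intuitionistically valid.
A Kripke countermodel: worlds s0, s1, s2; order generated by s0 <= s1, s0 <= s2; atoms true at each world — s0:{}; s1:{P}; s2:{Q}.
s0 does not force not (P and Q) implies (not P or not Q): already at s0 itself, s0 forces not (P and Q) but s0 does not force not P or not Q.
s0 does not force not P or not Q: neither disjunct is forced at s0.
s0 does not force not P since s1 is accessible from s0 and s1 forces P.
So the root s0 does not force the formula.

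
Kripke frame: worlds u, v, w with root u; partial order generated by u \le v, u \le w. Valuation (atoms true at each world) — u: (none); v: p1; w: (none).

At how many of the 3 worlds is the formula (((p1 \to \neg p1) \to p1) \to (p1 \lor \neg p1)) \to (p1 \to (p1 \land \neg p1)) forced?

1

u: does not force it — u \nVdash (((p1 \to \neg p1) \to p1) \to (p1 \lor \neg p1)) \to (p1 \to (p1 \land \neg p1)): already at u itself, u \Vdash ((p1 \to \neg p1) \to p1) \to (p1 \lor \neg p1) but u \nVdash p1 \to (p1 \land \neg p1).
v: does not force it.
w: forces it.
Worlds forcing the formula: {w}.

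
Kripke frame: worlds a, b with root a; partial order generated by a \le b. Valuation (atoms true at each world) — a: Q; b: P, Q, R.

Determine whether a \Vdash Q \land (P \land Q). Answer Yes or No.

No

a \nVdash Q \land (P \land Q) since a fails P \land Q.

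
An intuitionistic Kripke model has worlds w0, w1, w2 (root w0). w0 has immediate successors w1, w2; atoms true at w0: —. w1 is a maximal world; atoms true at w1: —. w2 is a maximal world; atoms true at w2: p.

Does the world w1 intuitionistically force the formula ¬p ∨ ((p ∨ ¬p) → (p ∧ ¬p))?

w1 ⊩ ¬p ∨ ((p ∨ ¬p) → (p ∧ ¬p)) via the disjunct ¬p.

Yes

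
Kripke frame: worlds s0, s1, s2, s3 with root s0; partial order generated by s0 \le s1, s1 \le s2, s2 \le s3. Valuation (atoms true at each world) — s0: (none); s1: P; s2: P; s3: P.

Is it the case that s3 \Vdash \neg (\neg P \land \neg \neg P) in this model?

Yes

s3 \Vdash \neg (\neg P \land \neg \neg P): no world accessible from s3 forces \neg P \land \neg \neg P.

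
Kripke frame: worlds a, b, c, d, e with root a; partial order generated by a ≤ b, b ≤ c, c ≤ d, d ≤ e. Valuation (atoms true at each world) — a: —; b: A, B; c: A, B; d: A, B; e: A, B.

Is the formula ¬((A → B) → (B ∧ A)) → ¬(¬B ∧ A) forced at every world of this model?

a ⊩ ¬((A → B) → (B ∧ A)) → ¬(¬B ∧ A) vacuously: no world accessible from a forces the antecedent ¬((A → B) → (B ∧ A)).
Since the root a forces ¬((A → B) → (B ∧ A)) → ¬(¬B ∧ A) and forcing is persistent (monotone upward), every world forces it.

Yes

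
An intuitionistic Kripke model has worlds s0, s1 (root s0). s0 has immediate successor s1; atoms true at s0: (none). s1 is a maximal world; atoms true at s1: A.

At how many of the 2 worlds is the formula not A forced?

s0: does not force it — s0 does not force not A since s1 is accessible from s0 and s1 forces A.
s1: does not force it.
Worlds forcing the formula: { }.

0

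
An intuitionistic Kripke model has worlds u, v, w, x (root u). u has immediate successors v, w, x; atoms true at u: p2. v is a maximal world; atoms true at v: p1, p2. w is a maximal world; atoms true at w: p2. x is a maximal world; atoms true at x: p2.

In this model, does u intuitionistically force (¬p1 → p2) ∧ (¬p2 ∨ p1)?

No

u ⊮ (¬p1 → p2) ∧ (¬p2 ∨ p1) since u fails ¬p2 ∨ p1.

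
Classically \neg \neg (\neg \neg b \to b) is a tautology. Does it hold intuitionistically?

Yes

This is the double negation of double-negation elimination, which is intuitionistically derivable.
By Glivenko's theorem the double negation of any classical propositional tautology is intuitionistically provable; \neg \neg b \to b is classically a tautology.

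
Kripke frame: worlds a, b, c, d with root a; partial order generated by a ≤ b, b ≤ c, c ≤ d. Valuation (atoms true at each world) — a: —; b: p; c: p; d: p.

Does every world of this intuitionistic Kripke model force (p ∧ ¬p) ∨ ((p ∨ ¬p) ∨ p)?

No

Not every world: a ⊮ (p ∧ ¬p) ∨ ((p ∨ ¬p) ∨ p).
a ⊮ (p ∧ ¬p) ∨ ((p ∨ ¬p) ∨ p): neither disjunct is forced at a.
a ⊮ p ∧ ¬p since a fails p.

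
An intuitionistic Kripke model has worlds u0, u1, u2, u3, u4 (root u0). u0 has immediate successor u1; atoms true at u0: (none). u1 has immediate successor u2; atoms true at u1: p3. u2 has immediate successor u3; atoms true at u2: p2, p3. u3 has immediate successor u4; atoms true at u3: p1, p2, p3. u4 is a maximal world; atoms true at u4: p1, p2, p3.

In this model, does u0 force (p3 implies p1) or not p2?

No

u0 does not force (p3 implies p1) or not p2: neither disjunct is forced at u0.
u0 does not force p3 implies p1: at the accessible world u1, u1 forces p3 but u1 does not force p1.
u1 lacks atom p1, so u1 does not force p1.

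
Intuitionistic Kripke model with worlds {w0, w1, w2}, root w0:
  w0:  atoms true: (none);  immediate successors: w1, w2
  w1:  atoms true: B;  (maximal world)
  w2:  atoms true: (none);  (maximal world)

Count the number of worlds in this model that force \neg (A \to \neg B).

w0: does not force it — w0 \nVdash \neg (A \to \neg B) since w0 is accessible from w0 and w0 \Vdash A \to \neg B.
w1: does not force it — w1 \nVdash \neg (A \to \neg B) since w1 is accessible from w1 and w1 \Vdash A \to \neg B.
w2: does not force it.
Worlds forcing the formula: { }.

0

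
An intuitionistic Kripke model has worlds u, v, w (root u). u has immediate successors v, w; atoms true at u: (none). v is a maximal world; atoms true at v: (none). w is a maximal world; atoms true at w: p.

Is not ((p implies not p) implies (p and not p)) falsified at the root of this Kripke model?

Yes

u does not force not ((p implies not p) implies (p and not p)) since w is accessible from u and w forces (p implies not p) implies (p and not p).
w forces (p implies not p) implies (p and not p) vacuously: no world accessible from w forces the antecedent p implies not p.
So the root u does not force not ((p implies not p) implies (p and not p)); the model is a countermodel.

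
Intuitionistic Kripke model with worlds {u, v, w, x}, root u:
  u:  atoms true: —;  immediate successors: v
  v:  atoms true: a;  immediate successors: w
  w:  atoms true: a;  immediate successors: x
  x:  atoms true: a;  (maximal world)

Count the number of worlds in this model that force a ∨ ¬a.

3

u: does not force it — u ⊮ a ∨ ¬a: neither disjunct is forced at u.
v: forces it.
w: forces it.
x: forces it.
Worlds forcing the formula: {v, w, x}.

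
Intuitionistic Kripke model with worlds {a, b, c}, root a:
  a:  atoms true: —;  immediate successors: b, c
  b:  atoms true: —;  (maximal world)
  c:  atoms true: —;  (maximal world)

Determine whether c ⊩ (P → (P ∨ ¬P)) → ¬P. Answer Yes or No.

c ⊩ (P → (P ∨ ¬P)) → ¬P: every world accessible from c that forces P → (P ∨ ¬P) (namely c) also forces ¬P.

Yes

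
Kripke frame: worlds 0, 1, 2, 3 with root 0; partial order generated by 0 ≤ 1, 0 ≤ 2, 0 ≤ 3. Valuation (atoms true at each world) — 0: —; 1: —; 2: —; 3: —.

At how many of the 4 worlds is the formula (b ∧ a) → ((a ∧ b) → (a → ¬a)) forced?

4

0: forces it.
1: forces it.
2: forces it.
3: forces it.
Worlds forcing the formula: {0, 1, 2, 3}.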